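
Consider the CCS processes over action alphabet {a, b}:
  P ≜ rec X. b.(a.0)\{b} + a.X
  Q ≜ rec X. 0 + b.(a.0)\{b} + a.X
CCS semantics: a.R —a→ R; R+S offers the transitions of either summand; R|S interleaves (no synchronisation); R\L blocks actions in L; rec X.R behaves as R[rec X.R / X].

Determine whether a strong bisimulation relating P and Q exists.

P ~ Q

P's transition system — 3 states:
  s0 = rec X. b.(a.0)\{b} + a.X :: ··a··> s0, ··b··> s1
  s1 = (a.0)\{b} :: ··a··> s2
  s2 = 0\{b} :: deadlocked
Q's transition system — 3 states:
  t0 = rec X. 0 + b.(a.0)\{b} + a.X :: ··a··> t0, ··b··> t1
  t1 = (a.0)\{b} :: ··a··> t2
  t2 = 0\{b} :: deadlocked
Partition-refinement fixed point:
  B0 = {s0, t0}
  B1 = {s1, t1}
  B2 = {s2, t2}
s0 ∈ B0, t0 ∈ B0 → same block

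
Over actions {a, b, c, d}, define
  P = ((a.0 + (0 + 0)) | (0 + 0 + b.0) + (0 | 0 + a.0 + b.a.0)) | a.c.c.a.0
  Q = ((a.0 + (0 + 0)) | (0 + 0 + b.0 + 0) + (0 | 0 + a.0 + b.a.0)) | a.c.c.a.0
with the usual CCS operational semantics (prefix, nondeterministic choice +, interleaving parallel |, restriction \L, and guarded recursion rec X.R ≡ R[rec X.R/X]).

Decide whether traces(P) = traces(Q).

trace-equivalent

LTS(P): 30 reachable states
  p0 = ((a.0 + (0 + 0)) | (0 + 0 + b.0) + (0 | 0 + a.0 + b.a.0)) | a.c.c.a.0 :: =a=> p1, =a=> p2, =a=> p3, =b=> p4, =b=> p5
  p1 = ((a.0 + (0 + 0)) | (0 + 0 + b.0) + (0 | 0 + a.0 + b.a.0)) | c.c.a.0 :: =a=> p6, =a=> p7, =b=> p8, =b=> p9, =c=> p10
  p2 = 0 | (0 + 0 + b.0) | a.c.c.a.0 :: =a=> p6, =b=> p11
  p3 = 0 | a.c.c.a.0 :: =a=> p7
  p4 = (a.0 + (0 + 0)) | 0 | a.c.c.a.0 :: =a=> p11, =a=> p8
  p5 = a.0 | a.c.c.a.0 :: =a=> p3, =a=> p9
  p6 = 0 | (0 + 0 + b.0) | c.c.a.0 :: =b=> p12, =c=> p13
  p7 = 0 | c.c.a.0 :: =c=> p14
  p8 = (a.0 + (0 + 0)) | 0 | c.c.a.0 :: =a=> p12, =c=> p15
  p9 = a.0 | c.c.a.0 :: =a=> p7, =c=> p16
  p10 = ((a.0 + (0 + 0)) | (0 + 0 + b.0) + (0 | 0 + a.0 + b.a.0)) | c.a.0 :: =a=> p13, =a=> p14, =b=> p15, =b=> p16, =c=> p17
  p11 = 0 | 0 | a.c.c.a.0 :: =a=> p12
  p12 = 0 | 0 | c.c.a.0 :: =c=> p18
  p13 = 0 | (0 + 0 + b.0) | c.a.0 :: =b=> p18, =c=> p19
  p14 = 0 | c.a.0 :: =c=> p20
  p15 = (a.0 + (0 + 0)) | 0 | c.a.0 :: =a=> p18, =c=> p21
  p16 = a.0 | c.a.0 :: =a=> p14, =c=> p22
  p17 = ((a.0 + (0 + 0)) | (0 + 0 + b.0) + (0 | 0 + a.0 + b.a.0)) | a.0 :: =a=> p19, =a=> p20, =a=> p23, =b=> p21, =b=> p22
  p18 = 0 | 0 | c.a.0 :: =c=> p24
  p19 = 0 | (0 + 0 + b.0) | a.0 :: =a=> p25, =b=> p24
  p20 = 0 | a.0 :: =a=> p26
  p21 = (a.0 + (0 + 0)) | 0 | a.0 :: =a=> p24, =a=> p27
  p22 = a.0 | a.0 :: =a=> p20, =a=> p28
  p23 = ((a.0 + (0 + 0)) | (0 + 0 + b.0) + (0 | 0 + a.0 + b.a.0)) | 0 :: =a=> p25, =a=> p26, =b=> p27, =b=> p28
  p24 = 0 | 0 | a.0 :: =a=> p29
  p25 = 0 | (0 + 0 + b.0) | 0 :: =b=> p29
  p26 = 0 | 0 :: ·
  p27 = (a.0 + (0 + 0)) | 0 | 0 :: =a=> p29
  p28 = a.0 | 0 :: =a=> p26
  p29 = 0 | 0 | 0 :: ·
LTS(Q): 30 reachable states
  q0 = ((a.0 + (0 + 0)) | (0 + 0 + b.0 + 0) + (0 | 0 + a.0 + b.a.0)) | a.c.c.a.0 :: =a=> q1, =a=> q2, =a=> q3, =b=> q4, =b=> q5
  q1 = ((a.0 + (0 + 0)) | (0 + 0 + b.0 + 0) + (0 | 0 + a.0 + b.a.0)) | c.c.a.0 :: =a=> q6, =a=> q7, =b=> q8, =b=> q9, =c=> q10
  q2 = 0 | (0 + 0 + b.0 + 0) | a.c.c.a.0 :: =a=> q6, =b=> q11
  q3 = 0 | a.c.c.a.0 :: =a=> q7
  q4 = (a.0 + (0 + 0)) | 0 | a.c.c.a.0 :: =a=> q11, =a=> q8
  q5 = a.0 | a.c.c.a.0 :: =a=> q3, =a=> q9
  q6 = 0 | (0 + 0 + b.0 + 0) | c.c.a.0 :: =b=> q12, =c=> q13
  q7 = 0 | c.c.a.0 :: =c=> q14
  q8 = (a.0 + (0 + 0)) | 0 | c.c.a.0 :: =a=> q12, =c=> q15
  q9 = a.0 | c.c.a.0 :: =a=> q7, =c=> q16
  q10 = ((a.0 + (0 + 0)) | (0 + 0 + b.0 + 0) + (0 | 0 + a.0 + b.a.0)) | c.a.0 :: =a=> q13, =a=> q14, =b=> q15, =b=> q16, =c=> q17
  q11 = 0 | 0 | a.c.c.a.0 :: =a=> q12
  q12 = 0 | 0 | c.c.a.0 :: =c=> q18
  q13 = 0 | (0 + 0 + b.0 + 0) | c.a.0 :: =b=> q18, =c=> q19
  q14 = 0 | c.a.0 :: =c=> q20
  q15 = (a.0 + (0 + 0)) | 0 | c.a.0 :: =a=> q18, =c=> q21
  q16 = a.0 | c.a.0 :: =a=> q14, =c=> q22
  q17 = ((a.0 + (0 + 0)) | (0 + 0 + b.0 + 0) + (0 | 0 + a.0 + b.a.0)) | a.0 :: =a=> q19, =a=> q20, =a=> q23, =b=> q21, =b=> q22
  q18 = 0 | 0 | c.a.0 :: =c=> q24
  q19 = 0 | (0 + 0 + b.0 + 0) | a.0 :: =a=> q25, =b=> q24
  q20 = 0 | a.0 :: =a=> q26
  q21 = (a.0 + (0 + 0)) | 0 | a.0 :: =a=> q24, =a=> q27
  q22 = a.0 | a.0 :: =a=> q20, =a=> q28
  q23 = ((a.0 + (0 + 0)) | (0 + 0 + b.0 + 0) + (0 | 0 + a.0 + b.a.0)) | 0 :: =a=> q25, =a=> q26, =b=> q27, =b=> q28
  q24 = 0 | 0 | a.0 :: =a=> q29
  q25 = 0 | (0 + 0 + b.0 + 0) | 0 :: =b=> q29
  q26 = 0 | 0 :: ·
  q27 = (a.0 + (0 + 0)) | 0 | 0 :: =a=> q29
  q28 = a.0 | 0 :: =a=> q26
  q29 = 0 | 0 | 0 :: ·
Coarsest stable partition (strong bisimilarity classes):
  B0 = {p0, q0}
  B1 = {p4, p5, q4, q5}
  B2 = {p8, p9, q8, q9}
  B3 = {p15, p16, q15, q16}
  B4 = {p21, p22, q21, q22}
  B5 = {p20, p24, p27, p28, q20, q24, q27, q28}
  B6 = {p26, p29, q26, q29}
  B7 = {p14, p18, q14, q18}
  B8 = {p12, p7, q12, q7}
  B9 = {p11, p3, q11, q3}
  B10 = {p2, q2}
  B11 = {p6, q6}
  B12 = {p13, q13}
  B13 = {p19, q19}
  B14 = {p25, q25}
  B15 = {p1, q1}
  B16 = {p10, q10}
  B17 = {p17, q17}
  B18 = {p23, q23}
p0 ∈ B0, q0 ∈ B0 → same block
Bisimilar ⇒ trace-equivalent.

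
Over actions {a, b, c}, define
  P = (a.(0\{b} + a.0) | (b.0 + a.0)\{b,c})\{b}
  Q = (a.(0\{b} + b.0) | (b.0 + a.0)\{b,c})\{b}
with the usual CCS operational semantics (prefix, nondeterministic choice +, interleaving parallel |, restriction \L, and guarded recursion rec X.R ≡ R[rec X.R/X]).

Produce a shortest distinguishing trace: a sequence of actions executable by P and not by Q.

Reachable graph of P (6 states):
  m0 = (a.(0\{b} + a.0) | (b.0 + a.0)\{b,c})\{b} | -a-> m1, -a-> m2
  m1 = ((0\{b} + a.0) | (b.0 + a.0)\{b,c})\{b} | -a-> m3, -a-> m4
  m2 = (a.(0\{b} + a.0) | 0\{b,c})\{b} | -a-> m3
  m3 = ((0\{b} + a.0) | 0\{b,c})\{b} | -a-> m5
  m4 = (0 | (b.0 + a.0)\{b,c})\{b} | -a-> m5
  m5 = (0 | 0\{b,c})\{b} | stopped
Reachable graph of Q (4 states):
  n0 = (a.(0\{b} + b.0) | (b.0 + a.0)\{b,c})\{b} | -a-> n1, -a-> n2
  n1 = ((0\{b} + b.0) | (b.0 + a.0)\{b,c})\{b} | -a-> n3
  n2 = (a.(0\{b} + b.0) | 0\{b,c})\{b} | -a-> n3
  n3 = ((0\{b} + b.0) | 0\{b,c})\{b} | stopped
Executing aaa from P (initial set {m0}):
  [1] a ⇒ {m1, m2}
  [2] a ⇒ {m3, m4}
  [3] a ⇒ {m5}
  ✓ P
Executing aaa from Q (initial set {n0}):
  [1] a ⇒ {n1, n2}
  [2] a ⇒ {n3}
  [3] a ⇒ ∅ (Q stuck)

aaa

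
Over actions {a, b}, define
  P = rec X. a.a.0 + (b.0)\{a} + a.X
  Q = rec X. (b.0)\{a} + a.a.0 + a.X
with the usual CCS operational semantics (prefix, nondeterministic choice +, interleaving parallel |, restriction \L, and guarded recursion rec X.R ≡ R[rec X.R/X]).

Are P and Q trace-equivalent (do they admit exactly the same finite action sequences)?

traces(P) = traces(Q)

Reachable graph of P (4 states):
  m0 = rec X. a.a.0 + (b.0)\{a} + a.X :: =a=> m0, =a=> m1, =b=> m2
  m1 = a.0 :: =a=> m3
  m2 = 0\{a} :: deadlocked
  m3 = 0 :: deadlocked
Reachable graph of Q (4 states):
  n0 = rec X. (b.0)\{a} + a.a.0 + a.X :: =a=> n0, =a=> n1, =b=> n2
  n1 = a.0 :: =a=> n3
  n2 = 0\{a} :: deadlocked
  n3 = 0 :: deadlocked
Bisimilarity quotient blocks:
  B0 = {m0, n0}
  B1 = {m2, m3, n2, n3}
  B2 = {m1, n1}
m0 ∈ B0, n0 ∈ B0 → same block
Bisimilar ⇒ trace-equivalent.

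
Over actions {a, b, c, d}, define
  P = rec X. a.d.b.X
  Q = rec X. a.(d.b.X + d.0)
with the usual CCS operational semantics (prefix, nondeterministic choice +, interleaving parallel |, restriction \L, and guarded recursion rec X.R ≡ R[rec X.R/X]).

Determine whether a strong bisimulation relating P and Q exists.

Reachable graph of P (3 states):
  s0 = rec X. a.d.b.X → --a--▸ s1
  s1 = d.b.(rec X. a.d.b.X) → --d--▸ s2
  s2 = b.(rec X. a.d.b.X) → --b--▸ s0
Reachable graph of Q (4 states):
  t0 = rec X. a.(d.b.X + d.0) → --a--▸ t1
  t1 = d.b.(rec X. a.(d.b.X + d.0)) + d.0 → --d--▸ t2, --d--▸ t3
  t2 = 0 → deadlocked
  t3 = b.(rec X. a.(d.b.X + d.0)) → --b--▸ t0
Coarsest stable partition (strong bisimilarity classes):
  B0 = {s0}
  B1 = {s1}
  B2 = {s2}
  B3 = {t0}
  B4 = {t1}
  B5 = {t3}
  B6 = {t2}
s0 ∈ B0, t0 ∈ B3 → different blocks

not bisimilar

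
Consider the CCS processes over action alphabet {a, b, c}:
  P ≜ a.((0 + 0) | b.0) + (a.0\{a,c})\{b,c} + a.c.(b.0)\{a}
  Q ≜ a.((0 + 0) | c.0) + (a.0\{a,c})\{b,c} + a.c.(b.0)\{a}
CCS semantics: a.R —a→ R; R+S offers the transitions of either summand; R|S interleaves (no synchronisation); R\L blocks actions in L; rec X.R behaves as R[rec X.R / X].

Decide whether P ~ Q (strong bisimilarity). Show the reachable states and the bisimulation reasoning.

P ≁ Q

Reachable graph of P (7 states):
  m0 = a.((0 + 0) | b.0) + (a.0\{a,c})\{b,c} + a.c.(b.0)\{a} | —a→ m1, —a→ m2, —a→ m3
  m1 = (0 + 0) | b.0 | —b→ m4
  m2 = 0\{a,c}\{b,c} | (no moves)
  m3 = c.(b.0)\{a} | —c→ m5
  m4 = (0 + 0) | 0 | (no moves)
  m5 = (b.0)\{a} | —b→ m6
  m6 = 0\{a} | (no moves)
Reachable graph of Q (7 states):
  n0 = a.((0 + 0) | c.0) + (a.0\{a,c})\{b,c} + a.c.(b.0)\{a} | —a→ n1, —a→ n2, —a→ n3
  n1 = (0 + 0) | c.0 | —c→ n4
  n2 = 0\{a,c}\{b,c} | (no moves)
  n3 = c.(b.0)\{a} | —c→ n5
  n4 = (0 + 0) | 0 | (no moves)
  n5 = (b.0)\{a} | —b→ n6
  n6 = 0\{a} | (no moves)
Partition-refinement fixed point:
  B0 = {m0}
  B1 = {m3, n3}
  B2 = {m1, m5, n5}
  B3 = {m2, m4, m6, n2, n4, n6}
  B4 = {n0}
  B5 = {n1}
m0 ∈ B0, n0 ∈ B4 → different blocks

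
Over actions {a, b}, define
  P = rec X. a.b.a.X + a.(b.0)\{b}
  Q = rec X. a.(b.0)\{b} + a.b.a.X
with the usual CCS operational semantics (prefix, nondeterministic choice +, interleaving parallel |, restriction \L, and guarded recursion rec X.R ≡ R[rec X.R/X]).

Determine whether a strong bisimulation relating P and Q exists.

YES

Reachable graph of P (4 states):
  u0 = rec X. a.b.a.X + a.(b.0)\{b} ⊢ --a--▸ u1, --a--▸ u2
  u1 = (b.0)\{b} ⊢ ·
  u2 = b.a.(rec X. a.b.a.X + a.(b.0)\{b}) ⊢ --b--▸ u3
  u3 = a.(rec X. a.b.a.X + a.(b.0)\{b}) ⊢ --a--▸ u0
Reachable graph of Q (4 states):
  v0 = rec X. a.(b.0)\{b} + a.b.a.X ⊢ --a--▸ v1, --a--▸ v2
  v1 = (b.0)\{b} ⊢ ·
  v2 = b.a.(rec X. a.(b.0)\{b} + a.b.a.X) ⊢ --b--▸ v3
  v3 = a.(rec X. a.(b.0)\{b} + a.b.a.X) ⊢ --a--▸ v0
Partition-refinement fixed point:
  B0 = {u0, v0}
  B1 = {u1, v1}
  B2 = {u2, v2}
  B3 = {u3, v3}
u0 ∈ B0, v0 ∈ B0 → same block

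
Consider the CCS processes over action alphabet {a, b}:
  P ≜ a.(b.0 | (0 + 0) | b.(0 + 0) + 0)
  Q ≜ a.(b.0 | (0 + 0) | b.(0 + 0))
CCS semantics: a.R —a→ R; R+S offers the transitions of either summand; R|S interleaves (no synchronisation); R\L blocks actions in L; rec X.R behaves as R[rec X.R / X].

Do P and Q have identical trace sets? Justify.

traces(P) = traces(Q)

P's transition system — 5 states:
  u0 = a.(b.0 | (0 + 0) | b.(0 + 0) + 0) :: ··a··> u1
  u1 = b.0 | (0 + 0) | b.(0 + 0) + 0 :: ··b··> u2, ··b··> u3
  u2 = 0 | (0 + 0) | b.(0 + 0) :: ··b··> u4
  u3 = b.0 | (0 + 0) | (0 + 0) :: ··b··> u4
  u4 = 0 | (0 + 0) | (0 + 0) :: ∅
Q's transition system — 5 states:
  v0 = a.(b.0 | (0 + 0) | b.(0 + 0)) :: ··a··> v1
  v1 = b.0 | (0 + 0) | b.(0 + 0) :: ··b··> v2, ··b··> v3
  v2 = 0 | (0 + 0) | b.(0 + 0) :: ··b··> v4
  v3 = b.0 | (0 + 0) | (0 + 0) :: ··b··> v4
  v4 = 0 | (0 + 0) | (0 + 0) :: ∅
Partition-refinement fixed point:
  B0 = {u0, v0}
  B1 = {u1, v1}
  B2 = {u2, u3, v2, v3}
  B3 = {u4, v4}
u0 ∈ B0, v0 ∈ B0 → same block
Bisimilar ⇒ trace-equivalent.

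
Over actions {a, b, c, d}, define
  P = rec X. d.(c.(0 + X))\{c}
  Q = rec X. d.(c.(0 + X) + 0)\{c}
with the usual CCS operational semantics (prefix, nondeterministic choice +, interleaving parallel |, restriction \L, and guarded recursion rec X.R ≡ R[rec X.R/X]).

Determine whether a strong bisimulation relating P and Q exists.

Reachable graph of P (2 states):
  s0 = rec X. d.(c.(0 + X))\{c} | --d--▸ s1
  s1 = (c.(0 + (rec X. d.(c.(0 + X))\{c})))\{c} | deadlocked
Reachable graph of Q (2 states):
  t0 = rec X. d.(c.(0 + X) + 0)\{c} | --d--▸ t1
  t1 = (c.(0 + (rec X. d.(c.(0 + X) + 0)\{c})) + 0)\{c} | deadlocked
Coarsest stable partition (strong bisimilarity classes):
  B0 = {s0, t0}
  B1 = {s1, t1}
s0 ∈ B0, t0 ∈ B0 → same block

bisimilar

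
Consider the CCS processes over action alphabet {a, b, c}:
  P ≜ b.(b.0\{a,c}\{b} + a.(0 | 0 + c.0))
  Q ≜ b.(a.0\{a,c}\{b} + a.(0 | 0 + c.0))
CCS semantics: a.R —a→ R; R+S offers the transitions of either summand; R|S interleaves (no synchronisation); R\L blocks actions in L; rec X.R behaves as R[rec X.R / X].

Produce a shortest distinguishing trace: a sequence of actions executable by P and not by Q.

LTS(P): 5 reachable states
  p0 = b.(b.0\{a,c}\{b} + a.(0 | 0 + c.0)) has moves -b-> p1
  p1 = b.0\{a,c}\{b} + a.(0 | 0 + c.0) has moves -a-> p2, -b-> p3
  p2 = 0 | 0 + c.0 has moves -c-> p4
  p3 = 0\{a,c}\{b} has moves deadlocked
  p4 = 0 has moves deadlocked
LTS(Q): 5 reachable states
  q0 = b.(a.0\{a,c}\{b} + a.(0 | 0 + c.0)) has moves -b-> q1
  q1 = a.0\{a,c}\{b} + a.(0 | 0 + c.0) has moves -a-> q2, -a-> q3
  q2 = 0 | 0 + c.0 has moves -c-> q4
  q3 = 0\{a,c}\{b} has moves deadlocked
  q4 = 0 has moves deadlocked
Trace ⟨bb⟩ through P, begin at {p0}:
  after b @ step 1: {p1}
  after b @ step 2: {p3}
  — P admits the full trace.
Trace ⟨bb⟩ through Q, begin at {q0}:
  after b @ step 1: {q1}
  after b @ step 2: ∅  — Q cannot continue

bb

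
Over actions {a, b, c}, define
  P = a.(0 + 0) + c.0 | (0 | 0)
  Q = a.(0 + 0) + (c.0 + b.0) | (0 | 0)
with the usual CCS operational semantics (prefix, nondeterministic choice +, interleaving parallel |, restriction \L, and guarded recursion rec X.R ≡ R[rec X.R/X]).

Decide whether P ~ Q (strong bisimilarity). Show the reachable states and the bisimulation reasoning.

Reachable graph of P (3 states):
  p0 = a.(0 + 0) + c.0 | (0 | 0) :: ··a··> p1, ··c··> p2
  p1 = 0 + 0 :: deadlocked
  p2 = 0 | (0 | 0) :: deadlocked
Reachable graph of Q (3 states):
  q0 = a.(0 + 0) + (c.0 + b.0) | (0 | 0) :: ··a··> q1, ··b··> q2, ··c··> q2
  q1 = 0 + 0 :: deadlocked
  q2 = 0 | (0 | 0) :: deadlocked
Coarsest stable partition (strong bisimilarity classes):
  B0 = {p0}
  B1 = {p1, p2, q1, q2}
  B2 = {q0}
p0 ∈ B0, q0 ∈ B2 → different blocks

NO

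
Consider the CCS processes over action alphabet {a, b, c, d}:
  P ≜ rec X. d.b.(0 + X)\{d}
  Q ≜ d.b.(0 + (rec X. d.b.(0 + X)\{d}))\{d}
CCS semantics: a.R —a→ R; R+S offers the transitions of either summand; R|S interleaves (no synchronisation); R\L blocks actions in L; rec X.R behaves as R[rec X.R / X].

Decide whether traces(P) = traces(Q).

trace-equivalent

P's transition system — 3 states:
  m0 = rec X. d.b.(0 + X)\{d} | =d=> m1
  m1 = b.(0 + (rec X. d.b.(0 + X)\{d}))\{d} | =b=> m2
  m2 = (0 + (rec X. d.b.(0 + X)\{d}))\{d} | stopped
Q's transition system — 3 states:
  n0 = d.b.(0 + (rec X. d.b.(0 + X)\{d}))\{d} | =d=> n1
  n1 = b.(0 + (rec X. d.b.(0 + X)\{d}))\{d} | =b=> n2
  n2 = (0 + (rec X. d.b.(0 + X)\{d}))\{d} | stopped
Bisimilarity quotient blocks:
  B0 = {m0, n0}
  B1 = {m1, n1}
  B2 = {m2, n2}
m0 ∈ B0, n0 ∈ B0 → same block
Bisimilar ⇒ trace-equivalent.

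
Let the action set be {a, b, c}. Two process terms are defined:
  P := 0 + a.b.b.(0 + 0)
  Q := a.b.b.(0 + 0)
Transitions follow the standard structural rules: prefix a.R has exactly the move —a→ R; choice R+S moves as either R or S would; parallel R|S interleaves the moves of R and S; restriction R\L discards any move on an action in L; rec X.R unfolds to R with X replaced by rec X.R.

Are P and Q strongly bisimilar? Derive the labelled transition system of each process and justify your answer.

LTS(P): 4 reachable states
  p0 = 0 + a.b.b.(0 + 0) has moves —a→ p1
  p1 = b.b.(0 + 0) has moves —b→ p2
  p2 = b.(0 + 0) has moves —b→ p3
  p3 = 0 + 0 has moves ∅
LTS(Q): 4 reachable states
  q0 = a.b.b.(0 + 0) has moves —a→ q1
  q1 = b.b.(0 + 0) has moves —b→ q2
  q2 = b.(0 + 0) has moves —b→ q3
  q3 = 0 + 0 has moves ∅
Partition-refinement fixed point:
  B0 = {p0, q0}
  B1 = {p1, q1}
  B2 = {p2, q2}
  B3 = {p3, q3}
p0 ∈ B0, q0 ∈ B0 → same block

YES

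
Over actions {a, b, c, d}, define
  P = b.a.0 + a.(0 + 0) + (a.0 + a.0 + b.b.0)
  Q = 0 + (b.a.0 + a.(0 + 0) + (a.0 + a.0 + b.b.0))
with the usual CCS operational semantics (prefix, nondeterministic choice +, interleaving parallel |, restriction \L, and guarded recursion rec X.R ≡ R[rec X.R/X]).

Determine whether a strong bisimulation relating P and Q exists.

bisimilar

P's transition system — 5 states:
  s0 = b.a.0 + a.(0 + 0) + (a.0 + a.0 + b.b.0) | =a=> s1, =a=> s2, =b=> s3, =b=> s4
  s1 = 0 | ·
  s2 = 0 + 0 | ·
  s3 = a.0 | =a=> s1
  s4 = b.0 | =b=> s1
Q's transition system — 5 states:
  t0 = 0 + (b.a.0 + a.(0 + 0) + (a.0 + a.0 + b.b.0)) | =a=> t1, =a=> t2, =b=> t3, =b=> t4
  t1 = 0 | ·
  t2 = 0 + 0 | ·
  t3 = a.0 | =a=> t1
  t4 = b.0 | =b=> t1
Partition-refinement fixed point:
  B0 = {s0, t0}
  B1 = {s1, s2, t1, t2}
  B2 = {s3, t3}
  B3 = {s4, t4}
s0 ∈ B0, t0 ∈ B0 → same block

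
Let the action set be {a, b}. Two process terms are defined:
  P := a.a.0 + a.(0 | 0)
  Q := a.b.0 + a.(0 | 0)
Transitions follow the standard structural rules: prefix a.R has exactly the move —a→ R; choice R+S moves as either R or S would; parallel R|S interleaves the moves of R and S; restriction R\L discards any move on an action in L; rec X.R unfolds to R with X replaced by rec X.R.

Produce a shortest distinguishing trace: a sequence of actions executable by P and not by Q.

aa

P's transition system — 4 states:
  m0 = a.a.0 + a.(0 | 0) ⊢ =a=> m1, =a=> m2
  m1 = 0 | 0 ⊢ ∅
  m2 = a.0 ⊢ =a=> m3
  m3 = 0 ⊢ ∅
Q's transition system — 4 states:
  n0 = a.b.0 + a.(0 | 0) ⊢ =a=> n1, =a=> n2
  n1 = 0 | 0 ⊢ ∅
  n2 = b.0 ⊢ =b=> n3
  n3 = 0 ⊢ ∅
Trace ⟨aa⟩ through P, begin at {m0}:
  [1] a ⇒ {m1, m2}
  [2] a ⇒ {m3}
  ✓ P
Trace ⟨aa⟩ through Q, begin at {n0}:
  [1] a ⇒ {n1, n2}
  [2] a ⇒ ∅ (Q stuck)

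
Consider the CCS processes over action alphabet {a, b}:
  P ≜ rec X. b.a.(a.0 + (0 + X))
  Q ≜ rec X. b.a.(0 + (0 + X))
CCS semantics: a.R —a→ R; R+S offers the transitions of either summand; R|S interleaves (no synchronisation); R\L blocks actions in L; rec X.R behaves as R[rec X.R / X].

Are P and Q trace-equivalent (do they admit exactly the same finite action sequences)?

Reachable graph of P (4 states):
  s0 = rec X. b.a.(a.0 + (0 + X)) ⊢ --b--▸ s1
  s1 = a.(a.0 + (0 + (rec X. b.a.(a.0 + (0 + X))))) ⊢ --a--▸ s2
  s2 = a.0 + (0 + (rec X. b.a.(a.0 + (0 + X)))) ⊢ --a--▸ s3, --b--▸ s1
  s3 = 0 ⊢ ·
Reachable graph of Q (3 states):
  t0 = rec X. b.a.(0 + (0 + X)) ⊢ --b--▸ t1
  t1 = a.(0 + (0 + (rec X. b.a.(0 + (0 + X))))) ⊢ --a--▸ t2
  t2 = 0 + (0 + (rec X. b.a.(0 + (0 + X)))) ⊢ --b--▸ t1
Executing baa from P (initial set {s0}):
  step 1 (b): {s1}
  step 2 (a): {s2}
  step 3 (a): {s3}
  P completes σ.
Executing baa from Q (initial set {t0}):
  step 1 (b): {t1}
  step 2 (a): {t2}
  step 3 (a): no successor for Q

trace-distinct — witness ⟨baa⟩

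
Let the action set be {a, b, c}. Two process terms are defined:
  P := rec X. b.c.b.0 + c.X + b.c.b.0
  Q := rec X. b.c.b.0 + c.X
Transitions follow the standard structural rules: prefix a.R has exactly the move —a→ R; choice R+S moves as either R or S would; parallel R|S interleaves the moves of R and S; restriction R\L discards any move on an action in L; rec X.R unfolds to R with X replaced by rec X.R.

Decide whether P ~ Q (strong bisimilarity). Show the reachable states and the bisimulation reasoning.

P ~ Q

Reachable graph of P (4 states):
  s0 = rec X. b.c.b.0 + c.X + b.c.b.0 | =b=> s1, =c=> s0
  s1 = c.b.0 | =c=> s2
  s2 = b.0 | =b=> s3
  s3 = 0 | deadlocked
Reachable graph of Q (4 states):
  t0 = rec X. b.c.b.0 + c.X | =b=> t1, =c=> t0
  t1 = c.b.0 | =c=> t2
  t2 = b.0 | =b=> t3
  t3 = 0 | deadlocked
Coarsest stable partition (strong bisimilarity classes):
  B0 = {s0, t0}
  B1 = {s1, t1}
  B2 = {s2, t2}
  B3 = {s3, t3}
s0 ∈ B0, t0 ∈ B0 → same block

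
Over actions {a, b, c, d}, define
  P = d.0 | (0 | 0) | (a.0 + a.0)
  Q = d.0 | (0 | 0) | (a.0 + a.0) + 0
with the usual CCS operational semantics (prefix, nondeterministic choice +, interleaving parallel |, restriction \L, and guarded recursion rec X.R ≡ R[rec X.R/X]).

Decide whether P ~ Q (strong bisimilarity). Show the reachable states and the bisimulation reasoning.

Reachable graph of P (4 states):
  p0 = d.0 | (0 | 0) | (a.0 + a.0) has moves =a=> p1, =d=> p2
  p1 = d.0 | (0 | 0) | 0 has moves =d=> p3
  p2 = 0 | (0 | 0) | (a.0 + a.0) has moves =a=> p3
  p3 = 0 | (0 | 0) | 0 has moves stopped
Reachable graph of Q (4 states):
  q0 = d.0 | (0 | 0) | (a.0 + a.0) + 0 has moves =a=> q1, =d=> q2
  q1 = d.0 | (0 | 0) | 0 has moves =d=> q3
  q2 = 0 | (0 | 0) | (a.0 + a.0) has moves =a=> q3
  q3 = 0 | (0 | 0) | 0 has moves stopped
Partition-refinement fixed point:
  B0 = {p0, q0}
  B1 = {p1, q1}
  B2 = {p3, q3}
  B3 = {p2, q2}
p0 ∈ B0, q0 ∈ B0 → same block

YES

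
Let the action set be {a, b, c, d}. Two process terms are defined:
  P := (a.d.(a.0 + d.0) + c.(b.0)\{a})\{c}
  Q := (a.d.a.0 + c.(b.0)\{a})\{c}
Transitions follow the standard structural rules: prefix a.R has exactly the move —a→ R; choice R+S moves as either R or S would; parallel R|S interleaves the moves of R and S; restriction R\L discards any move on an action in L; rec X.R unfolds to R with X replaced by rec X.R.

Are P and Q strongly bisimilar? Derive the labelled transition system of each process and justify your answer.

NO

Reachable graph of P (4 states):
  s0 = (a.d.(a.0 + d.0) + c.(b.0)\{a})\{c} → —a→ s1
  s1 = (d.(a.0 + d.0))\{c} → —d→ s2
  s2 = (a.0 + d.0)\{c} → —a→ s3, —d→ s3
  s3 = 0\{c} → stopped
Reachable graph of Q (4 states):
  t0 = (a.d.a.0 + c.(b.0)\{a})\{c} → —a→ t1
  t1 = (d.a.0)\{c} → —d→ t2
  t2 = (a.0)\{c} → —a→ t3
  t3 = 0\{c} → stopped
Partition-refinement fixed point:
  B0 = {s0}
  B1 = {s1}
  B2 = {s2}
  B3 = {s3, t3}
  B4 = {t0}
  B5 = {t1}
  B6 = {t2}
s0 ∈ B0, t0 ∈ B4 → different blocks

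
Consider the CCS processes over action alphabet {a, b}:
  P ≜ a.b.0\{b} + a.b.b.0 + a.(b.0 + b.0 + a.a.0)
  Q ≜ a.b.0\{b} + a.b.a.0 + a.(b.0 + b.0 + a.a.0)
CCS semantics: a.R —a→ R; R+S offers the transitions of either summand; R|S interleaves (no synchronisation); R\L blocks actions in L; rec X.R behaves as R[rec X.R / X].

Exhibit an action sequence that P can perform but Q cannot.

Reachable graph of P (8 states):
  p0 = a.b.0\{b} + a.b.b.0 + a.(b.0 + b.0 + a.a.0) ⊢ —a→ p1, —a→ p2, —a→ p3
  p1 = b.0 + b.0 + a.a.0 ⊢ —a→ p4, —b→ p5
  p2 = b.0\{b} ⊢ —b→ p6
  p3 = b.b.0 ⊢ —b→ p7
  p4 = a.0 ⊢ —a→ p5
  p5 = 0 ⊢ stopped
  p6 = 0\{b} ⊢ stopped
  p7 = b.0 ⊢ —b→ p5
Reachable graph of Q (7 states):
  q0 = a.b.0\{b} + a.b.a.0 + a.(b.0 + b.0 + a.a.0) ⊢ —a→ q1, —a→ q2, —a→ q3
  q1 = b.0 + b.0 + a.a.0 ⊢ —a→ q4, —b→ q5
  q2 = b.0\{b} ⊢ —b→ q6
  q3 = b.a.0 ⊢ —b→ q4
  q4 = a.0 ⊢ —a→ q5
  q5 = 0 ⊢ stopped
  q6 = 0\{b} ⊢ stopped
Executing abb from P (initial set {p0}):
  after a @ step 1: {p1, p2, p3}
  after b @ step 2: {p5, p6, p7}
  after b @ step 3: {p5}
  — P admits the full trace.
Executing abb from Q (initial set {q0}):
  after a @ step 1: {q1, q2, q3}
  after b @ step 2: {q4, q5, q6}
  after b @ step 3: ∅  — Q cannot continue

abb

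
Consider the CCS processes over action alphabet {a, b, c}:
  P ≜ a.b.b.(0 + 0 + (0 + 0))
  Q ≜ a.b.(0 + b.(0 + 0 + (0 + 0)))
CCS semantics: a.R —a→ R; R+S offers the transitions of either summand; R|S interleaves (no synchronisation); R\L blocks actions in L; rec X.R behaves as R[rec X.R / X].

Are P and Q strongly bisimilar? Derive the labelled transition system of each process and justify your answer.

P's transition system — 4 states:
  u0 = a.b.b.(0 + 0 + (0 + 0)) has moves --a--▸ u1
  u1 = b.b.(0 + 0 + (0 + 0)) has moves --b--▸ u2
  u2 = b.(0 + 0 + (0 + 0)) has moves --b--▸ u3
  u3 = 0 + 0 + (0 + 0) has moves (no moves)
Q's transition system — 4 states:
  v0 = a.b.(0 + b.(0 + 0 + (0 + 0))) has moves --a--▸ v1
  v1 = b.(0 + b.(0 + 0 + (0 + 0))) has moves --b--▸ v2
  v2 = 0 + b.(0 + 0 + (0 + 0)) has moves --b--▸ v3
  v3 = 0 + 0 + (0 + 0) has moves (no moves)
Coarsest stable partition (strong bisimilarity classes):
  B0 = {u0, v0}
  B1 = {u1, v1}
  B2 = {u2, v2}
  B3 = {u3, v3}
u0 ∈ B0, v0 ∈ B0 → same block

P ~ Q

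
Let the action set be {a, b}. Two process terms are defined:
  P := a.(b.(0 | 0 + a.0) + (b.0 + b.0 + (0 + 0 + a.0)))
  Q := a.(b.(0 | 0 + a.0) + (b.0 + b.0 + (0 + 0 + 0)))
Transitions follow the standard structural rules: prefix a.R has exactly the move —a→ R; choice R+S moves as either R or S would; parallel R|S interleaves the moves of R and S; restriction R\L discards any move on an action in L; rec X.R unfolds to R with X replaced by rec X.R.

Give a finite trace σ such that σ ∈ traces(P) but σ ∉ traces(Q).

Reachable graph of P (4 states):
  m0 = a.(b.(0 | 0 + a.0) + (b.0 + b.0 + (0 + 0 + a.0))) → —a→ m1
  m1 = b.(0 | 0 + a.0) + (b.0 + b.0 + (0 + 0 + a.0)) → —a→ m2, —b→ m2, —b→ m3
  m2 = 0 → (no moves)
  m3 = 0 | 0 + a.0 → —a→ m2
Reachable graph of Q (4 states):
  n0 = a.(b.(0 | 0 + a.0) + (b.0 + b.0 + (0 + 0 + 0))) → —a→ n1
  n1 = b.(0 | 0 + a.0) + (b.0 + b.0 + (0 + 0 + 0)) → —b→ n2, —b→ n3
  n2 = 0 → (no moves)
  n3 = 0 | 0 + a.0 → —a→ n2
Executing aa from P (initial set {m0}):
  after a @ step 1: {m1}
  after a @ step 2: {m2}
  P completes σ.
Executing aa from Q (initial set {n0}):
  after a @ step 1: {n1}
  after a @ step 2: ∅ (Q stuck)

aa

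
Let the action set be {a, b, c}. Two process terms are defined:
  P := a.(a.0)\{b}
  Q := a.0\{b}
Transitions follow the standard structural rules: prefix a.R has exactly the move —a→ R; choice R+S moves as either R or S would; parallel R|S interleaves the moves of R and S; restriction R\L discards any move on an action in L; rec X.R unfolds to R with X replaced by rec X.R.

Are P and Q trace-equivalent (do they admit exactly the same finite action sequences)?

P's transition system — 3 states:
  m0 = a.(a.0)\{b} has moves -a-> m1
  m1 = (a.0)\{b} has moves -a-> m2
  m2 = 0\{b} has moves (no moves)
Q's transition system — 2 states:
  n0 = a.0\{b} has moves -a-> n1
  n1 = 0\{b} has moves (no moves)
Trace ⟨aa⟩ through P, begin at {m0}:
  step 1 (a): {m1}
  step 2 (a): {m2}
  P completes σ.
Trace ⟨aa⟩ through Q, begin at {n0}:
  step 1 (a): {n1}
  step 2 (a): no successor for Q

NO — witness ⟨aa⟩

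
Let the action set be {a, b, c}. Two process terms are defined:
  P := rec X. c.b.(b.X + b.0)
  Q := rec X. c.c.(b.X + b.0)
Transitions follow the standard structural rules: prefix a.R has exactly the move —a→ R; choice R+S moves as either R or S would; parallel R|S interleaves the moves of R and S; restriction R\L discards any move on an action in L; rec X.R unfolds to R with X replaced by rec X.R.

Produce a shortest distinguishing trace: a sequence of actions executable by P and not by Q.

P's transition system — 4 states:
  u0 = rec X. c.b.(b.X + b.0) :: ··c··> u1
  u1 = b.(b.(rec X. c.b.(b.X + b.0)) + b.0) :: ··b··> u2
  u2 = b.(rec X. c.b.(b.X + b.0)) + b.0 :: ··b··> u0, ··b··> u3
  u3 = 0 :: ·
Q's transition system — 4 states:
  v0 = rec X. c.c.(b.X + b.0) :: ··c··> v1
  v1 = c.(b.(rec X. c.c.(b.X + b.0)) + b.0) :: ··c··> v2
  v2 = b.(rec X. c.c.(b.X + b.0)) + b.0 :: ··b··> v0, ··b··> v3
  v3 = 0 :: ·
Trace ⟨cb⟩ through P, begin at {u0}:
  after c @ step 1: {u1}
  after b @ step 2: {u2}
  — P admits the full trace.
Trace ⟨cb⟩ through Q, begin at {v0}:
  after c @ step 1: {v1}
  after b @ step 2: ∅ (Q stuck)

cb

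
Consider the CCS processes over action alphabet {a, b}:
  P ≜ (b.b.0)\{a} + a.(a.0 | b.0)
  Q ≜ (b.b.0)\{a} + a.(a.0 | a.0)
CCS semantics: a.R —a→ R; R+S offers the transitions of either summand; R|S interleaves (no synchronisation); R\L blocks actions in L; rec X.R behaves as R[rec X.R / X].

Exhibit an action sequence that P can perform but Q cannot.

ab

Reachable graph of P (7 states):
  s0 = (b.b.0)\{a} + a.(a.0 | b.0) → —a→ s1, —b→ s2
  s1 = a.0 | b.0 → —a→ s3, —b→ s4
  s2 = (b.0)\{a} → —b→ s5
  s3 = 0 | b.0 → —b→ s6
  s4 = a.0 | 0 → —a→ s6
  s5 = 0\{a} → ∅
  s6 = 0 | 0 → ∅
Reachable graph of Q (7 states):
  t0 = (b.b.0)\{a} + a.(a.0 | a.0) → —a→ t1, —b→ t2
  t1 = a.0 | a.0 → —a→ t3, —a→ t4
  t2 = (b.0)\{a} → —b→ t5
  t3 = 0 | a.0 → —a→ t6
  t4 = a.0 | 0 → —a→ t6
  t5 = 0\{a} → ∅
  t6 = 0 | 0 → ∅
Trace ⟨ab⟩ through P, begin at {s0}:
  after a @ step 1: {s1}
  after b @ step 2: {s4}
  ✓ P
Trace ⟨ab⟩ through Q, begin at {t0}:
  after a @ step 1: {t1}
  after b @ step 2: ∅ (Q stuck)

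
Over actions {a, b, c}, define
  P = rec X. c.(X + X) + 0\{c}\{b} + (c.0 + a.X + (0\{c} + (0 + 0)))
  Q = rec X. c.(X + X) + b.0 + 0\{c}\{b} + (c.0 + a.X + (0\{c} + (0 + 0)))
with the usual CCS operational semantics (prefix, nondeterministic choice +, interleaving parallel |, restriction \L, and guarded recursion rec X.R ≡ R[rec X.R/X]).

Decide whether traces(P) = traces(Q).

traces(P) ≠ traces(Q) — witness ⟨b⟩

LTS(P): 3 reachable states
  s0 = rec X. c.(X + X) + 0\{c}\{b} + (c.0 + a.X + (0\{c} + (0 + 0))) has moves —a→ s0, —c→ s1, —c→ s2
  s1 = (rec X. c.(X + X) + 0\{c}\{b} + (c.0 + a.X + (0\{c} + (0 + 0)))) + (rec X. c.(X + X) + 0\{c}\{b} + (c.0 + a.X + (0\{c} + (0 + 0)))) has moves —a→ s0, —c→ s1, —c→ s2
  s2 = 0 has moves stopped
LTS(Q): 3 reachable states
  t0 = rec X. c.(X + X) + b.0 + 0\{c}\{b} + (c.0 + a.X + (0\{c} + (0 + 0))) has moves —a→ t0, —b→ t1, —c→ t1, —c→ t2
  t1 = 0 has moves stopped
  t2 = (rec X. c.(X + X) + b.0 + 0\{c}\{b} + (c.0 + a.X + (0\{c} + (0 + 0)))) + (rec X. c.(X + X) + b.0 + 0\{c}\{b} + (c.0 + a.X + (0\{c} + (0 + 0)))) has moves —a→ t0, —b→ t1, —c→ t1, —c→ t2
Trace ⟨b⟩ through Q, begin at {t0}:
  step 1 (b): {t1}
  — Q admits the full trace.
Trace ⟨b⟩ through P, begin at {s0}:
  step 1 (b): ∅ (P stuck)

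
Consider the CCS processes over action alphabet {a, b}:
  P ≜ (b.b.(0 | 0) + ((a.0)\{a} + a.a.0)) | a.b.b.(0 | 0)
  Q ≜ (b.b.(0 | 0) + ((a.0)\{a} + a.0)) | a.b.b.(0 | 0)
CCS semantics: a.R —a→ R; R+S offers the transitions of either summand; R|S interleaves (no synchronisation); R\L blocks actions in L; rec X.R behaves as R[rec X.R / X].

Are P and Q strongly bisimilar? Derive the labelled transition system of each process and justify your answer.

LTS(P): 20 reachable states
  u0 = (b.b.(0 | 0) + ((a.0)\{a} + a.a.0)) | a.b.b.(0 | 0) | --a--▸ u1, --a--▸ u2, --b--▸ u3
  u1 = (b.b.(0 | 0) + ((a.0)\{a} + a.a.0)) | b.b.(0 | 0) | --a--▸ u4, --b--▸ u5, --b--▸ u6
  u2 = a.0 | a.b.b.(0 | 0) | --a--▸ u4, --a--▸ u7
  u3 = b.(0 | 0) | a.b.b.(0 | 0) | --a--▸ u6, --b--▸ u8
  u4 = a.0 | b.b.(0 | 0) | --a--▸ u9, --b--▸ u10
  u5 = (b.b.(0 | 0) + ((a.0)\{a} + a.a.0)) | b.(0 | 0) | --a--▸ u10, --b--▸ u11, --b--▸ u12
  u6 = b.(0 | 0) | b.b.(0 | 0) | --b--▸ u12, --b--▸ u13
  u7 = 0 | a.b.b.(0 | 0) | --a--▸ u9
  u8 = 0 | 0 | a.b.b.(0 | 0) | --a--▸ u13
  u9 = 0 | b.b.(0 | 0) | --b--▸ u14
  u10 = a.0 | b.(0 | 0) | --a--▸ u14, --b--▸ u15
  u11 = (b.b.(0 | 0) + ((a.0)\{a} + a.a.0)) | (0 | 0) | --a--▸ u15, --b--▸ u16
  u12 = b.(0 | 0) | b.(0 | 0) | --b--▸ u16, --b--▸ u17
  u13 = 0 | 0 | b.b.(0 | 0) | --b--▸ u17
  u14 = 0 | b.(0 | 0) | --b--▸ u18
  u15 = a.0 | (0 | 0) | --a--▸ u18
  u16 = b.(0 | 0) | (0 | 0) | --b--▸ u19
  u17 = 0 | 0 | b.(0 | 0) | --b--▸ u19
  u18 = 0 | (0 | 0) | stopped
  u19 = 0 | 0 | (0 | 0) | stopped
LTS(Q): 16 reachable states
  v0 = (b.b.(0 | 0) + ((a.0)\{a} + a.0)) | a.b.b.(0 | 0) | --a--▸ v1, --a--▸ v2, --b--▸ v3
  v1 = (b.b.(0 | 0) + ((a.0)\{a} + a.0)) | b.b.(0 | 0) | --a--▸ v4, --b--▸ v5, --b--▸ v6
  v2 = 0 | a.b.b.(0 | 0) | --a--▸ v4
  v3 = b.(0 | 0) | a.b.b.(0 | 0) | --a--▸ v6, --b--▸ v7
  v4 = 0 | b.b.(0 | 0) | --b--▸ v8
  v5 = (b.b.(0 | 0) + ((a.0)\{a} + a.0)) | b.(0 | 0) | --a--▸ v8, --b--▸ v10, --b--▸ v9
  v6 = b.(0 | 0) | b.b.(0 | 0) | --b--▸ v10, --b--▸ v11
  v7 = 0 | 0 | a.b.b.(0 | 0) | --a--▸ v11
  v8 = 0 | b.(0 | 0) | --b--▸ v12
  v9 = (b.b.(0 | 0) + ((a.0)\{a} + a.0)) | (0 | 0) | --a--▸ v12, --b--▸ v13
  v10 = b.(0 | 0) | b.(0 | 0) | --b--▸ v13, --b--▸ v14
  v11 = 0 | 0 | b.b.(0 | 0) | --b--▸ v14
  v12 = 0 | (0 | 0) | stopped
  v13 = b.(0 | 0) | (0 | 0) | --b--▸ v15
  v14 = 0 | 0 | b.(0 | 0) | --b--▸ v15
  v15 = 0 | 0 | (0 | 0) | stopped
Coarsest stable partition (strong bisimilarity classes):
  B0 = {u0}
  B1 = {u1}
  B2 = {u5}
  B3 = {u11}
  B4 = {u15}
  B5 = {u18, u19, v12, v15}
  B6 = {u14, u16, u17, v13, v14, v8}
  B7 = {u12, u13, u9, v10, v11, v4}
  B8 = {u10}
  B9 = {u6, v6}
  B10 = {u4}
  B11 = {u2}
  B12 = {u7, u8, v2, v7}
  B13 = {u3, v3}
  B14 = {v0}
  B15 = {v1}
  B16 = {v5}
  B17 = {v9}
u0 ∈ B0, v0 ∈ B14 → different blocks

not bisimilar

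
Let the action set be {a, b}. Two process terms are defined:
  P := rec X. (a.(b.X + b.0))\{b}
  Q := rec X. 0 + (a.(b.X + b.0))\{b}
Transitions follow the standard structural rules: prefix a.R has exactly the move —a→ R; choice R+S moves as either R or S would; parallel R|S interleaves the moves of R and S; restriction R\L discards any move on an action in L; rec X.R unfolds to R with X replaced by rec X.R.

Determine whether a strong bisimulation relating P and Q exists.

Reachable graph of P (2 states):
  u0 = rec X. (a.(b.X + b.0))\{b} → =a=> u1
  u1 = (b.(rec X. (a.(b.X + b.0))\{b}) + b.0)\{b} → deadlocked
Reachable graph of Q (2 states):
  v0 = rec X. 0 + (a.(b.X + b.0))\{b} → =a=> v1
  v1 = (b.(rec X. 0 + (a.(b.X + b.0))\{b}) + b.0)\{b} → deadlocked
Partition-refinement fixed point:
  B0 = {u0, v0}
  B1 = {u1, v1}
u0 ∈ B0, v0 ∈ B0 → same block

bisimilar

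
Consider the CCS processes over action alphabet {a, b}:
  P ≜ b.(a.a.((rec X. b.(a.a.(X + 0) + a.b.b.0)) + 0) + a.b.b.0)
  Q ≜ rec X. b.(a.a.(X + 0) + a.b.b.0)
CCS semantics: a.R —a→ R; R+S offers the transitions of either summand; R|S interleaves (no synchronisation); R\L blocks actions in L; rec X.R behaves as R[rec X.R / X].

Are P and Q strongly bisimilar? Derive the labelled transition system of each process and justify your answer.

P ~ Q

LTS(P): 7 reachable states
  u0 = b.(a.a.((rec X. b.(a.a.(X + 0) + a.b.b.0)) + 0) + a.b.b.0) | =b=> u1
  u1 = a.a.((rec X. b.(a.a.(X + 0) + a.b.b.0)) + 0) + a.b.b.0 | =a=> u2, =a=> u3
  u2 = a.((rec X. b.(a.a.(X + 0) + a.b.b.0)) + 0) | =a=> u4
  u3 = b.b.0 | =b=> u5
  u4 = (rec X. b.(a.a.(X + 0) + a.b.b.0)) + 0 | =b=> u1
  u5 = b.0 | =b=> u6
  u6 = 0 | deadlocked
LTS(Q): 7 reachable states
  v0 = rec X. b.(a.a.(X + 0) + a.b.b.0) | =b=> v1
  v1 = a.a.((rec X. b.(a.a.(X + 0) + a.b.b.0)) + 0) + a.b.b.0 | =a=> v2, =a=> v3
  v2 = a.((rec X. b.(a.a.(X + 0) + a.b.b.0)) + 0) | =a=> v4
  v3 = b.b.0 | =b=> v5
  v4 = (rec X. b.(a.a.(X + 0) + a.b.b.0)) + 0 | =b=> v1
  v5 = b.0 | =b=> v6
  v6 = 0 | deadlocked
Coarsest stable partition (strong bisimilarity classes):
  B0 = {u0, u4, v0, v4}
  B1 = {u1, v1}
  B2 = {u3, v3}
  B3 = {u5, v5}
  B4 = {u6, v6}
  B5 = {u2, v2}
u0 ∈ B0, v0 ∈ B0 → same block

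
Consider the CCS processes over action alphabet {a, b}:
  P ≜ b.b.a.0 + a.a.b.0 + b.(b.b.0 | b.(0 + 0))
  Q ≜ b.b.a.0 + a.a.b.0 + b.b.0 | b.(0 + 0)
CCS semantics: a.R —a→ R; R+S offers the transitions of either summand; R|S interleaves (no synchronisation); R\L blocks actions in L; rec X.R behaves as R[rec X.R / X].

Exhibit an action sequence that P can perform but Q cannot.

Reachable graph of P (12 states):
  p0 = b.b.a.0 + a.a.b.0 + b.(b.b.0 | b.(0 + 0)) | ··a··> p1, ··b··> p2, ··b··> p3
  p1 = a.b.0 | ··a··> p4
  p2 = b.a.0 | ··b··> p5
  p3 = b.b.0 | b.(0 + 0) | ··b··> p6, ··b··> p7
  p4 = b.0 | ··b··> p8
  p5 = a.0 | ··a··> p8
  p6 = b.0 | b.(0 + 0) | ··b··> p10, ··b··> p9
  p7 = b.b.0 | (0 + 0) | ··b··> p10
  p8 = 0 | deadlocked
  p9 = 0 | b.(0 + 0) | ··b··> p11
  p10 = b.0 | (0 + 0) | ··b··> p11
  p11 = 0 | (0 + 0) | deadlocked
Reachable graph of Q (11 states):
  q0 = b.b.a.0 + a.a.b.0 + b.b.0 | b.(0 + 0) | ··a··> q1, ··b··> q2, ··b··> q3, ··b··> q4
  q1 = a.b.0 | ··a··> q5
  q2 = b.0 | b.(0 + 0) | ··b··> q6, ··b··> q7
  q3 = b.a.0 | ··b··> q8
  q4 = b.b.0 | (0 + 0) | ··b··> q7
  q5 = b.0 | ··b··> q9
  q6 = 0 | b.(0 + 0) | ··b··> q10
  q7 = b.0 | (0 + 0) | ··b··> q10
  q8 = a.0 | ··a··> q9
  q9 = 0 | deadlocked
  q10 = 0 | (0 + 0) | deadlocked
Run σ = ⟨bbbb⟩ on P: start {p0}
  after b @ step 1: {p2, p3}
  after b @ step 2: {p5, p6, p7}
  after b @ step 3: {p10, p9}
  after b @ step 4: {p11}
  ✓ P
Run σ = ⟨bbbb⟩ on Q: start {q0}
  after b @ step 1: {q2, q3, q4}
  after b @ step 2: {q6, q7, q8}
  after b @ step 3: {q10}
  after b @ step 4: no successor for Q

bbbb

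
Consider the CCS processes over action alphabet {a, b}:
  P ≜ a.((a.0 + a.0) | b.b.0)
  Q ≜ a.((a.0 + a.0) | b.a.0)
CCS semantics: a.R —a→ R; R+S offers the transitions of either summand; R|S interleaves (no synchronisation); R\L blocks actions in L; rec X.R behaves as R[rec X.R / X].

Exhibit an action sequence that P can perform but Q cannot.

abb

P's transition system — 7 states:
  m0 = a.((a.0 + a.0) | b.b.0) → -a-> m1
  m1 = (a.0 + a.0) | b.b.0 → -a-> m2, -b-> m3
  m2 = 0 | b.b.0 → -b-> m4
  m3 = (a.0 + a.0) | b.0 → -a-> m4, -b-> m5
  m4 = 0 | b.0 → -b-> m6
  m5 = (a.0 + a.0) | 0 → -a-> m6
  m6 = 0 | 0 → ∅
Q's transition system — 7 states:
  n0 = a.((a.0 + a.0) | b.a.0) → -a-> n1
  n1 = (a.0 + a.0) | b.a.0 → -a-> n2, -b-> n3
  n2 = 0 | b.a.0 → -b-> n4
  n3 = (a.0 + a.0) | a.0 → -a-> n4, -a-> n5
  n4 = 0 | a.0 → -a-> n6
  n5 = (a.0 + a.0) | 0 → -a-> n6
  n6 = 0 | 0 → ∅
Executing abb from P (initial set {m0}):
  after a @ step 1: {m1}
  after b @ step 2: {m3}
  after b @ step 3: {m5}
  — P admits the full trace.
Executing abb from Q (initial set {n0}):
  after a @ step 1: {n1}
  after b @ step 2: {n3}
  after b @ step 3: ∅ (Q stuck)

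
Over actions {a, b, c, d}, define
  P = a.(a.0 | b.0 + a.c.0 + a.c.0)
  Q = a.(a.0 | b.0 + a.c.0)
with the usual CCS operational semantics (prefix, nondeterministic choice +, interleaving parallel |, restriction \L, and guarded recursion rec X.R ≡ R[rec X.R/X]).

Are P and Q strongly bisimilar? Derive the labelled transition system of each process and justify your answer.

Reachable graph of P (7 states):
  u0 = a.(a.0 | b.0 + a.c.0 + a.c.0) ⊢ --a--▸ u1
  u1 = a.0 | b.0 + a.c.0 + a.c.0 ⊢ --a--▸ u2, --a--▸ u3, --b--▸ u4
  u2 = 0 | b.0 ⊢ --b--▸ u5
  u3 = c.0 ⊢ --c--▸ u6
  u4 = a.0 | 0 ⊢ --a--▸ u5
  u5 = 0 | 0 ⊢ ∅
  u6 = 0 ⊢ ∅
Reachable graph of Q (7 states):
  v0 = a.(a.0 | b.0 + a.c.0) ⊢ --a--▸ v1
  v1 = a.0 | b.0 + a.c.0 ⊢ --a--▸ v2, --a--▸ v3, --b--▸ v4
  v2 = 0 | b.0 ⊢ --b--▸ v5
  v3 = c.0 ⊢ --c--▸ v6
  v4 = a.0 | 0 ⊢ --a--▸ v5
  v5 = 0 | 0 ⊢ ∅
  v6 = 0 ⊢ ∅
Partition-refinement fixed point:
  B0 = {u0, v0}
  B1 = {u1, v1}
  B2 = {u2, v2}
  B3 = {u5, u6, v5, v6}
  B4 = {u4, v4}
  B5 = {u3, v3}
u0 ∈ B0, v0 ∈ B0 → same block

bisimilar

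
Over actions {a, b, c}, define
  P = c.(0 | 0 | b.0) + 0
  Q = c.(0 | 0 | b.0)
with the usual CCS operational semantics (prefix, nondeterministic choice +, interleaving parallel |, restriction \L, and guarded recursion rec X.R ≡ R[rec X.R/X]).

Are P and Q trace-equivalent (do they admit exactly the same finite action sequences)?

P's transition system — 3 states:
  u0 = c.(0 | 0 | b.0) + 0 has moves —c→ u1
  u1 = 0 | 0 | b.0 has moves —b→ u2
  u2 = 0 | 0 | 0 has moves (no moves)
Q's transition system — 3 states:
  v0 = c.(0 | 0 | b.0) has moves —c→ v1
  v1 = 0 | 0 | b.0 has moves —b→ v2
  v2 = 0 | 0 | 0 has moves (no moves)
Partition-refinement fixed point:
  B0 = {u0, v0}
  B1 = {u1, v1}
  B2 = {u2, v2}
u0 ∈ B0, v0 ∈ B0 → same block
Bisimilar ⇒ trace-equivalent.

traces(P) = traces(Q)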